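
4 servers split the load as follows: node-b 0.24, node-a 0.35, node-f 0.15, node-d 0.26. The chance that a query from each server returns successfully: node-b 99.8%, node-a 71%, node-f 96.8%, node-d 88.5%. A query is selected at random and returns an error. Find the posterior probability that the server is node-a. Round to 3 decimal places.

0.743

Taking complements, P(error | each) = node-b 0.002, node-a 0.29, node-f 0.032, node-d 0.115.
Unnormalized posteriors (prior × likelihood):
  node-b: 0.24 × 0.002 = 0.00048
  node-a: 0.35 × 0.29 = 0.1015
  node-f: 0.15 × 0.032 = 0.0048
  node-d: 0.26 × 0.115 = 0.0299
Sum = 0.13668.
P(node-a | evidence) = 0.1015 / 0.13668 ≈ 0.743.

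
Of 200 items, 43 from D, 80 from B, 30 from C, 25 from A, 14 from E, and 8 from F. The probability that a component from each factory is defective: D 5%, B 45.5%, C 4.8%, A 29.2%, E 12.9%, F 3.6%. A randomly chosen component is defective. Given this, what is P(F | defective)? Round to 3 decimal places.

Prior × likelihood for each hypothesis:
  D: 0.215 × 0.05 = 0.01075
  B: 0.4 × 0.455 = 0.182
  C: 0.15 × 0.048 = 0.0072
  A: 0.125 × 0.292 = 0.0365
  E: 0.07 × 0.129 = 0.00903
  F: 0.04 × 0.036 = 0.00144
Normalizing constant = 0.24692.
P(F | evidence) = 0.00144 / 0.24692 ≈ 0.006.

0.006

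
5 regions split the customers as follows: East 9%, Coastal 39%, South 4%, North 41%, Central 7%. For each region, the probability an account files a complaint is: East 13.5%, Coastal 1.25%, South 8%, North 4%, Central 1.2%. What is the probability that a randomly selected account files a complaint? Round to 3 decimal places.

0.037

By Bayes' rule, posterior ∝ prior × likelihood:
  East: 0.09 × 0.135 = 0.01215
  Coastal: 0.39 × 0.0125 = 0.004875
  South: 0.04 × 0.08 = 0.0032
  North: 0.41 × 0.04 = 0.0164
  Central: 0.07 × 0.012 = 0.00084
P(complaint) = 0.01215 + 0.004875 + 0.0032 + 0.0164 + 0.00084 = 0.037465 → 0.037.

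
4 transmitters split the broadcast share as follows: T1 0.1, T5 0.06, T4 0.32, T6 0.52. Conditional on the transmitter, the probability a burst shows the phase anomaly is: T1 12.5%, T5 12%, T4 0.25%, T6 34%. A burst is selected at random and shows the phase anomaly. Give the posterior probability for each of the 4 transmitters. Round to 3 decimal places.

By Bayes' rule, posterior ∝ prior × likelihood:
  T1: 0.1 × 0.125 = 0.0125
  T5: 0.06 × 0.12 = 0.0072
  T4: 0.32 × 0.0025 = 0.0008
  T6: 0.52 × 0.34 = 0.1768
Total = 0.1973.
P(T1 | anomaly) = 0.0125/0.1973 ≈ 0.063
P(T5 | anomaly) = 0.0072/0.1973 ≈ 0.036
P(T4 | anomaly) = 0.0008/0.1973 ≈ 0.004
P(T6 | anomaly) = 0.1768/0.1973 ≈ 0.896

T1 0.063, T5 0.036, T4 0.004, T6 0.896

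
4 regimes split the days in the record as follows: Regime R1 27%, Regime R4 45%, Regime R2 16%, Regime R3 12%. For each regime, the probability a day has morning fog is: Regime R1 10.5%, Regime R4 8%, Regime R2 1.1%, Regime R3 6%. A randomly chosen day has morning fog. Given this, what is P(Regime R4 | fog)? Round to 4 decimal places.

By Bayes' rule, posterior ∝ prior × likelihood:
  Regime R1: 0.27 × 0.105 = 0.02835
  Regime R4: 0.45 × 0.08 = 0.036
  Regime R2: 0.16 × 0.011 = 0.00176
  Regime R3: 0.12 × 0.06 = 0.0072
Total = 0.07331.
P(Regime R4 | evidence) = 0.036 / 0.07331 ≈ 0.4911.

0.4911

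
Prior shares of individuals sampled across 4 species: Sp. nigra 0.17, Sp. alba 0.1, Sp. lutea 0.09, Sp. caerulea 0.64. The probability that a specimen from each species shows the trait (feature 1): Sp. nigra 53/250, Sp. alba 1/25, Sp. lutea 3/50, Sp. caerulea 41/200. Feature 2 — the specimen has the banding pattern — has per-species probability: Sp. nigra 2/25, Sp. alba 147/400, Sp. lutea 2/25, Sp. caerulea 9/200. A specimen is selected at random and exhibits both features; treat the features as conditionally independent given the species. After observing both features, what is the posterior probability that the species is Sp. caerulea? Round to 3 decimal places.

Compute prior × likelihood for every hypothesis:
  Sp. nigra: 0.17 × 0.212 × 0.08 = 0.0028832
  Sp. alba: 0.1 × 0.04 × 0.3675 = 0.00147
  Sp. lutea: 0.09 × 0.06 × 0.08 = 0.000432
  Sp. caerulea: 0.64 × 0.205 × 0.045 = 0.005904
Normalizing constant = 0.0106892.
P(Sp. caerulea | evidence) = 0.005904 / 0.0106892 ≈ 0.552.

0.552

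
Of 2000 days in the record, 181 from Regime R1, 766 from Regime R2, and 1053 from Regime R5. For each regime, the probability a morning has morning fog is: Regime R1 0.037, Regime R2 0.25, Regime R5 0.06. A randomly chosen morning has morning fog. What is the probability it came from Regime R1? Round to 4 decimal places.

Compute prior × likelihood for every hypothesis:
  Regime R1: 0.0905 × 0.037 = 0.0033485
  Regime R2: 0.383 × 0.25 = 0.09575
  Regime R5: 0.5265 × 0.06 = 0.03159
Normalizing constant = 0.1306885.
P(Regime R1 | evidence) = 0.0033485 / 0.1306885 ≈ 0.0256.

0.0256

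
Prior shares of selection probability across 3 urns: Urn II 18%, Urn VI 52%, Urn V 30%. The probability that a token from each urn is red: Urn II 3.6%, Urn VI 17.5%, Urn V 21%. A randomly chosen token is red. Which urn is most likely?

Urn VI

Compute prior × likelihood for every hypothesis:
  Urn II: 0.18 × 0.036 = 0.00648
  Urn VI: 0.52 × 0.175 = 0.091
  Urn V: 0.3 × 0.21 = 0.063
Total = 0.16048.
Largest term belongs to Urn VI, so Urn VI is most probable.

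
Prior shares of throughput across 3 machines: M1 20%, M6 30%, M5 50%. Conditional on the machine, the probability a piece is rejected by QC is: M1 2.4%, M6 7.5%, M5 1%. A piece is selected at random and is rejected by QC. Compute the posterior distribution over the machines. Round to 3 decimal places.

Prior × likelihood for each hypothesis:
  M1: 0.2 × 0.024 = 0.0048
  M6: 0.3 × 0.075 = 0.0225
  M5: 0.5 × 0.01 = 0.005
Total = 0.0323.
P(M1 | rejected) = 0.0048/0.0323 ≈ 0.149
P(M6 | rejected) = 0.0225/0.0323 ≈ 0.697
P(M5 | rejected) = 0.005/0.0323 ≈ 0.155

M1 0.149, M6 0.697, M5 0.155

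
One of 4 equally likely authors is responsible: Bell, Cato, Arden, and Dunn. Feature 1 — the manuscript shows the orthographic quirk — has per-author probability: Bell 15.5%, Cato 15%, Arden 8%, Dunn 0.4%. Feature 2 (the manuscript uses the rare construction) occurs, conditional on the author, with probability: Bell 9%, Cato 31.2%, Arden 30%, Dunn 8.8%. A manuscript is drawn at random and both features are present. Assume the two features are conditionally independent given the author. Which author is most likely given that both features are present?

Cato

Since the prior is uniform, the posterior is proportional to the likelihood:
  Bell: 0.155 × 0.09 = 0.01395
  Cato: 0.15 × 0.312 = 0.0468
  Arden: 0.08 × 0.3 = 0.024
  Dunn: 0.004 × 0.088 = 0.000352
Sum = 0.085102.
Largest term belongs to Cato, so Cato is most probable.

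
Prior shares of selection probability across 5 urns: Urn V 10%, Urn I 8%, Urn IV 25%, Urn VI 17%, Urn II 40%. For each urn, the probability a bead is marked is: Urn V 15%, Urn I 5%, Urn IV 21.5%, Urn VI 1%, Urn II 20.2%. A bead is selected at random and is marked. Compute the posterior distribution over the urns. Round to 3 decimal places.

Urn V 0.097, Urn I 0.026, Urn IV 0.346, Urn VI 0.011, Urn II 0.520

Prior × likelihood for each hypothesis:
  Urn V: 0.1 × 0.15 = 0.015
  Urn I: 0.08 × 0.05 = 0.004
  Urn IV: 0.25 × 0.215 = 0.05375
  Urn VI: 0.17 × 0.01 = 0.0017
  Urn II: 0.4 × 0.202 = 0.0808
Sum = 0.15525.
P(Urn V | marked) = 0.015/0.15525 ≈ 0.097
P(Urn I | marked) = 0.004/0.15525 ≈ 0.026
P(Urn IV | marked) = 0.05375/0.15525 ≈ 0.346
P(Urn VI | marked) = 0.0017/0.15525 ≈ 0.011
P(Urn II | marked) = 0.0808/0.15525 ≈ 0.520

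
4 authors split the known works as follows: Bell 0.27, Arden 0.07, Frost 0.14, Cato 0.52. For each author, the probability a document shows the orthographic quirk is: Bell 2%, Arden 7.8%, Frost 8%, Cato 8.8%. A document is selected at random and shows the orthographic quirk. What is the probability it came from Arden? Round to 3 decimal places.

By Bayes' rule, posterior ∝ prior × likelihood:
  Bell: 0.27 × 0.02 = 0.0054
  Arden: 0.07 × 0.078 = 0.00546
  Frost: 0.14 × 0.08 = 0.0112
  Cato: 0.52 × 0.088 = 0.04576
Normalizing constant = 0.06782.
P(Arden | evidence) = 0.00546 / 0.06782 ≈ 0.081.

0.081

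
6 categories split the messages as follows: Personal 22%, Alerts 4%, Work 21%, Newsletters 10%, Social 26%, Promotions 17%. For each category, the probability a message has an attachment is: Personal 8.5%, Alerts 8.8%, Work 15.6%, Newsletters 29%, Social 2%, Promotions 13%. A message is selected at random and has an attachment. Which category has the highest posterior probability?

Work

By Bayes' rule, posterior ∝ prior × likelihood:
  Personal: 0.22 × 0.085 = 0.0187
  Alerts: 0.04 × 0.088 = 0.00352
  Work: 0.21 × 0.156 = 0.03276
  Newsletters: 0.1 × 0.29 = 0.029
  Social: 0.26 × 0.02 = 0.0052
  Promotions: 0.17 × 0.13 = 0.0221
Total = 0.11128.
Largest term belongs to Work, so Work is most probable.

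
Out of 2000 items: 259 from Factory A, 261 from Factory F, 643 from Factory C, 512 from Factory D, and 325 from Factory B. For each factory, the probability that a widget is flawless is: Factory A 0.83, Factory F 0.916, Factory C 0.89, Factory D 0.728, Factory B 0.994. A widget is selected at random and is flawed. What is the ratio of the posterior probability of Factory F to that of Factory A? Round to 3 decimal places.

0.498

Taking complements, P(flawed | each) = Factory A 0.17, Factory F 0.084, Factory C 0.11, Factory D 0.272, Factory B 0.006.
Unnormalized posteriors (prior × likelihood):
  Factory A: 0.1295 × 0.17 = 0.022015
  Factory F: 0.1305 × 0.084 = 0.010962
  Factory C: 0.3215 × 0.11 = 0.035365
  Factory D: 0.256 × 0.272 = 0.069632
  Factory B: 0.1625 × 0.006 = 0.000975
Sum = 0.138949.
The ratio is 0.010962 / 0.022015 (the normalizer cancels) = 0.498.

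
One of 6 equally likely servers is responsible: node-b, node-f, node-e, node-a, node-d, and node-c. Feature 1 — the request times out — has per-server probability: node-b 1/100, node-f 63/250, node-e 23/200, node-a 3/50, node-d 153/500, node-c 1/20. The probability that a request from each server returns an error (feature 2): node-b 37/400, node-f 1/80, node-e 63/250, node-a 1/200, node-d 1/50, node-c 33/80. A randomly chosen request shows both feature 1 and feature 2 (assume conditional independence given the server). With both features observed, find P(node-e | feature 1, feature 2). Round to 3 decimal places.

0.482

Since the prior is uniform, the posterior is proportional to the likelihood:
  node-b: 0.01 × 0.0925 = 0.000925
  node-f: 0.252 × 0.0125 = 0.00315
  node-e: 0.115 × 0.252 = 0.02898
  node-a: 0.06 × 0.005 = 0.0003
  node-d: 0.306 × 0.02 = 0.00612
  node-c: 0.05 × 0.4125 = 0.020625
Total = 0.0601.
P(node-e | evidence) = 0.02898 / 0.0601 ≈ 0.482.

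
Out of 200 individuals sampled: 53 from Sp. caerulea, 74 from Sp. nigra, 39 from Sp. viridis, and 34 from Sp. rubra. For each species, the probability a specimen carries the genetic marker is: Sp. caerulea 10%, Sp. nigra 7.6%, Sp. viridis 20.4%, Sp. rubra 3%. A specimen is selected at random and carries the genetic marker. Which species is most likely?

Prior × likelihood for each hypothesis:
  Sp. caerulea: 0.265 × 0.1 = 0.0265
  Sp. nigra: 0.37 × 0.076 = 0.02812
  Sp. viridis: 0.195 × 0.204 = 0.03978
  Sp. rubra: 0.17 × 0.03 = 0.0051
Total = 0.0995.
Largest term belongs to Sp. viridis, so Sp. viridis is most probable.

Sp. viridis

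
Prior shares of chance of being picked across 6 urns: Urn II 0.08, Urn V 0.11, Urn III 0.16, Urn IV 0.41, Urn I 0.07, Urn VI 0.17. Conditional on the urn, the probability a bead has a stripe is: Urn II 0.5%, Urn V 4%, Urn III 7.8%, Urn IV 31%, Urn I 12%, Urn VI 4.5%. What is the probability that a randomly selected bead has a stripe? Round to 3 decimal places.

Prior × likelihood for each hypothesis:
  Urn II: 0.08 × 0.005 = 0.0004
  Urn V: 0.11 × 0.04 = 0.0044
  Urn III: 0.16 × 0.078 = 0.01248
  Urn IV: 0.41 × 0.31 = 0.1271
  Urn I: 0.07 × 0.12 = 0.0084
  Urn VI: 0.17 × 0.045 = 0.00765
P(striped) = 0.0004 + 0.0044 + 0.01248 + 0.1271 + 0.0084 + 0.00765 = 0.16043 → 0.160.

0.160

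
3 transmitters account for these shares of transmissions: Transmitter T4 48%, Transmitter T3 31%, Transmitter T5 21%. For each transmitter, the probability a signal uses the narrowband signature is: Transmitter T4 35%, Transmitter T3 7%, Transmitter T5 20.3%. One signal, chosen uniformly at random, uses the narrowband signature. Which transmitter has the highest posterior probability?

Unnormalized posteriors (prior × likelihood):
  Transmitter T4: 0.48 × 0.35 = 0.168
  Transmitter T3: 0.31 × 0.07 = 0.0217
  Transmitter T5: 0.21 × 0.203 = 0.04263
Total = 0.23233.
Largest term belongs to Transmitter T4, so Transmitter T4 is most probable.

Transmitter T4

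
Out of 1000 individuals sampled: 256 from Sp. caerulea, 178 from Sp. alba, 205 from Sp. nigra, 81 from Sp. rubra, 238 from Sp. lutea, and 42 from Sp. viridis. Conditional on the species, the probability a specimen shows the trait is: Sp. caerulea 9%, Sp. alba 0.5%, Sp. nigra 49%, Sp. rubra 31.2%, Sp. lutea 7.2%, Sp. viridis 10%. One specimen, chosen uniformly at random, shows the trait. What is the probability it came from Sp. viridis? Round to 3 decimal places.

Unnormalized posteriors (prior × likelihood):
  Sp. caerulea: 0.256 × 0.09 = 0.02304
  Sp. alba: 0.178 × 0.005 = 0.00089
  Sp. nigra: 0.205 × 0.49 = 0.10045
  Sp. rubra: 0.081 × 0.312 = 0.025272
  Sp. lutea: 0.238 × 0.072 = 0.017136
  Sp. viridis: 0.042 × 0.1 = 0.0042
Sum = 0.170988.
P(Sp. viridis | evidence) = 0.0042 / 0.170988 ≈ 0.025.

0.025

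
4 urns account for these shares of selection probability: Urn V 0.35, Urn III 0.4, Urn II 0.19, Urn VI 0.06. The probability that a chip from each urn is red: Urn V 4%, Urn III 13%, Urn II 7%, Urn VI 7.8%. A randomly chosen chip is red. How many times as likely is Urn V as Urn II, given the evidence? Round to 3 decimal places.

1.053

By Bayes' rule, posterior ∝ prior × likelihood:
  Urn V: 0.35 × 0.04 = 0.014
  Urn III: 0.4 × 0.13 = 0.052
  Urn II: 0.19 × 0.07 = 0.0133
  Urn VI: 0.06 × 0.078 = 0.00468
Normalizing constant = 0.08398.
The ratio is 0.014 / 0.0133 (the normalizer cancels) = 1.053.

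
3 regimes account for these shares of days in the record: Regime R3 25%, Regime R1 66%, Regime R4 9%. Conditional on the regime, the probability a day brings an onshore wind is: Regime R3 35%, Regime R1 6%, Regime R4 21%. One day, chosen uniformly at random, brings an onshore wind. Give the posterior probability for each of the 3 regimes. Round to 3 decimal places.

Regime R3 0.599, Regime R1 0.271, Regime R4 0.129

Prior × likelihood for each hypothesis:
  Regime R3: 0.25 × 0.35 = 0.0875
  Regime R1: 0.66 × 0.06 = 0.0396
  Regime R4: 0.09 × 0.21 = 0.0189
Sum = 0.146.
P(Regime R3 | onshore) = 0.0875/0.146 ≈ 0.599
P(Regime R1 | onshore) = 0.0396/0.146 ≈ 0.271
P(Regime R4 | onshore) = 0.0189/0.146 ≈ 0.129
(Check: 0.599+0.271+0.129 = 0.999.)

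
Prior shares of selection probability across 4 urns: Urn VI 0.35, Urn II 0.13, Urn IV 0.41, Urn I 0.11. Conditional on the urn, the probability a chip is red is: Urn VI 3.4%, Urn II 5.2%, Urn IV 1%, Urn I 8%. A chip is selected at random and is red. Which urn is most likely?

Prior × likelihood for each hypothesis:
  Urn VI: 0.35 × 0.034 = 0.0119
  Urn II: 0.13 × 0.052 = 0.00676
  Urn IV: 0.41 × 0.01 = 0.0041
  Urn I: 0.11 × 0.08 = 0.0088
Normalizing constant = 0.03156.
Largest term belongs to Urn VI, so Urn VI is most probable.

Urn VI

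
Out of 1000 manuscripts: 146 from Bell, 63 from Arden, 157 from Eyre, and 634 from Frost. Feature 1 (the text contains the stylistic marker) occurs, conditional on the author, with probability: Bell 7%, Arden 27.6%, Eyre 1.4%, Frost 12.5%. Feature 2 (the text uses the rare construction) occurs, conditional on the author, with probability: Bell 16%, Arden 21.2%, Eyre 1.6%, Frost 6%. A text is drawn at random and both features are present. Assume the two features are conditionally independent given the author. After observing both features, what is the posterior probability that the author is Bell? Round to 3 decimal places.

Compute prior × likelihood for every hypothesis:
  Bell: 0.146 × 0.07 × 0.16 = 0.0016352
  Arden: 0.063 × 0.276 × 0.212 = 0.003686256
  Eyre: 0.157 × 0.014 × 0.016 = 0.000035168
  Frost: 0.634 × 0.125 × 0.06 = 0.004755
Normalizing constant = 0.010111624.
P(Bell | evidence) = 0.0016352 / 0.010111624 ≈ 0.162.

0.162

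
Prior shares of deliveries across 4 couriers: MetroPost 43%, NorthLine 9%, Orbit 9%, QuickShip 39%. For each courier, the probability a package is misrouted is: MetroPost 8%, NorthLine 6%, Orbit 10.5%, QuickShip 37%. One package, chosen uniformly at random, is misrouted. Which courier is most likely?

QuickShip

By Bayes' rule, posterior ∝ prior × likelihood:
  MetroPost: 0.43 × 0.08 = 0.0344
  NorthLine: 0.09 × 0.06 = 0.0054
  Orbit: 0.09 × 0.105 = 0.00945
  QuickShip: 0.39 × 0.37 = 0.1443
Normalizing constant = 0.19355.
Largest term belongs to QuickShip, so QuickShip is most probable.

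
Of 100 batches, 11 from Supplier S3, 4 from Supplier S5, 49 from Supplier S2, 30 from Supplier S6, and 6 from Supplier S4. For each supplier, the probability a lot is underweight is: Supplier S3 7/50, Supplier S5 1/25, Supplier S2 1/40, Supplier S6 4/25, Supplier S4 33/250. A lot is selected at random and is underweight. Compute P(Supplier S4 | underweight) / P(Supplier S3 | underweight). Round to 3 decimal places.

0.514

Prior × likelihood for each hypothesis:
  Supplier S3: 0.11 × 0.14 = 0.0154
  Supplier S5: 0.04 × 0.04 = 0.0016
  Supplier S2: 0.49 × 0.025 = 0.01225
  Supplier S6: 0.3 × 0.16 = 0.048
  Supplier S4: 0.06 × 0.132 = 0.00792
Normalizing constant = 0.08517.
The ratio is 0.00792 / 0.0154 (the normalizer cancels) = 0.514.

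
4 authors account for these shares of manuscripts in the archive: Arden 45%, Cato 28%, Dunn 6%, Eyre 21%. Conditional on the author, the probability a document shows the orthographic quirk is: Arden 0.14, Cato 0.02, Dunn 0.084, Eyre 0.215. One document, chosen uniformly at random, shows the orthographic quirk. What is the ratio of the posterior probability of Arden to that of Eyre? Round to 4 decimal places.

1.3953

Prior × likelihood for each hypothesis:
  Arden: 0.45 × 0.14 = 0.063
  Cato: 0.28 × 0.02 = 0.0056
  Dunn: 0.06 × 0.084 = 0.00504
  Eyre: 0.21 × 0.215 = 0.04515
Total = 0.11879.
The ratio is 0.063 / 0.04515 (the normalizer cancels) = 1.3953.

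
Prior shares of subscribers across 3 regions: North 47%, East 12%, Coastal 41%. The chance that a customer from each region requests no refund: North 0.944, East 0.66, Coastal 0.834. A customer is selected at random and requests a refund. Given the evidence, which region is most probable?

Taking complements, P(refund | each) = North 0.056, East 0.34, Coastal 0.166.
Unnormalized posteriors (prior × likelihood):
  North: 0.47 × 0.056 = 0.02632
  East: 0.12 × 0.34 = 0.0408
  Coastal: 0.41 × 0.166 = 0.06806
Sum = 0.13518.
Largest term belongs to Coastal, so Coastal is most probable.

Coastal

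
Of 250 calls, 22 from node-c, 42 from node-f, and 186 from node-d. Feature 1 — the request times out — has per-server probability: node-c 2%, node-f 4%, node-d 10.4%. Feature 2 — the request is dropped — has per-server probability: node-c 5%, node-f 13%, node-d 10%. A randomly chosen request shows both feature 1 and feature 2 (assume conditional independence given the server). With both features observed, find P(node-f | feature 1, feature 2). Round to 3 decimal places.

0.100

Prior × likelihood for each hypothesis:
  node-c: 0.088 × 0.02 × 0.05 = 0.000088
  node-f: 0.168 × 0.04 × 0.13 = 0.0008736
  node-d: 0.744 × 0.104 × 0.1 = 0.0077376
Normalizing constant = 0.0086992.
P(node-f | evidence) = 0.0008736 / 0.0086992 ≈ 0.100.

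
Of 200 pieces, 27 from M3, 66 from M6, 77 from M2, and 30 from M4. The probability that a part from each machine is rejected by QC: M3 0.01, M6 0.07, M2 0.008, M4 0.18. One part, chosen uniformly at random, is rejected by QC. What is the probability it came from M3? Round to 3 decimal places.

Unnormalized posteriors (prior × likelihood):
  M3: 0.135 × 0.01 = 0.00135
  M6: 0.33 × 0.07 = 0.0231
  M2: 0.385 × 0.008 = 0.00308
  M4: 0.15 × 0.18 = 0.027
Total = 0.05453.
P(M3 | evidence) = 0.00135 / 0.05453 ≈ 0.025.

0.025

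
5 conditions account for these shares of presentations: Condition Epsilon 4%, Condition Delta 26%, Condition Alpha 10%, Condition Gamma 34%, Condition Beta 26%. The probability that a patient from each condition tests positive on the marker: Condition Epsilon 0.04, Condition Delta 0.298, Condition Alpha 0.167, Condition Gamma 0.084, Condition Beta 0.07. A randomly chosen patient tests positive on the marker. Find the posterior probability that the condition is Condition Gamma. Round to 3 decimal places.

0.200

Unnormalized posteriors (prior × likelihood):
  Condition Epsilon: 0.04 × 0.04 = 0.0016
  Condition Delta: 0.26 × 0.298 = 0.07748
  Condition Alpha: 0.1 × 0.167 = 0.0167
  Condition Gamma: 0.34 × 0.084 = 0.02856
  Condition Beta: 0.26 × 0.07 = 0.0182
Total = 0.14254.
P(Condition Gamma | evidence) = 0.02856 / 0.14254 ≈ 0.200.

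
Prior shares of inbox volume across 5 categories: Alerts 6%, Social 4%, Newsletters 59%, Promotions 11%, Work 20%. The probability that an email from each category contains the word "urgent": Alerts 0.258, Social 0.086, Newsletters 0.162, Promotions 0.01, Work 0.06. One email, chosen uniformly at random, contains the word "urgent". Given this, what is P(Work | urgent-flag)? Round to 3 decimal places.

0.094

Compute prior × likelihood for every hypothesis:
  Alerts: 0.06 × 0.258 = 0.01548
  Social: 0.04 × 0.086 = 0.00344
  Newsletters: 0.59 × 0.162 = 0.09558
  Promotions: 0.11 × 0.01 = 0.0011
  Work: 0.2 × 0.06 = 0.012
Sum = 0.1276.
P(Work | evidence) = 0.012 / 0.1276 ≈ 0.094.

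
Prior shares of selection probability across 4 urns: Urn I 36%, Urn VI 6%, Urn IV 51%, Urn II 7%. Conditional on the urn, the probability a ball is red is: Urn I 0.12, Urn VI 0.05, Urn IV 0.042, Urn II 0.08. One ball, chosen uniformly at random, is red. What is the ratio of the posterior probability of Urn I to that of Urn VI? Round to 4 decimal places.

By Bayes' rule, posterior ∝ prior × likelihood:
  Urn I: 0.36 × 0.12 = 0.0432
  Urn VI: 0.06 × 0.05 = 0.003
  Urn IV: 0.51 × 0.042 = 0.02142
  Urn II: 0.07 × 0.08 = 0.0056
Total = 0.07322.
The ratio is 0.0432 / 0.003 (the normalizer cancels) = 14.4000.

14.4000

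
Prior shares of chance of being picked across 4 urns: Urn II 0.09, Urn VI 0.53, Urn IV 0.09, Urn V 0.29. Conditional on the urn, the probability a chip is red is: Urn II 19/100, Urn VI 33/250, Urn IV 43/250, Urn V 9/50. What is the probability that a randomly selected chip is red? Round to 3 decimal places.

Compute prior × likelihood for every hypothesis:
  Urn II: 0.09 × 0.19 = 0.0171
  Urn VI: 0.53 × 0.132 = 0.06996
  Urn IV: 0.09 × 0.172 = 0.01548
  Urn V: 0.29 × 0.18 = 0.0522
P(red) = 0.0171 + 0.06996 + 0.01548 + 0.0522 = 0.15474 → 0.155.

0.155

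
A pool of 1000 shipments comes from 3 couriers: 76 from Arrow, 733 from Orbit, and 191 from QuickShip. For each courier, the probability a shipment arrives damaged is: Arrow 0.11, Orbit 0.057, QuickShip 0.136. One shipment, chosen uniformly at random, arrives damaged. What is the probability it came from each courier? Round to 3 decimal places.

Arrow 0.110, Orbit 0.549, QuickShip 0.341

Unnormalized posteriors (prior × likelihood):
  Arrow: 0.076 × 0.11 = 0.00836
  Orbit: 0.733 × 0.057 = 0.041781
  QuickShip: 0.191 × 0.136 = 0.025976
Normalizing constant = 0.076117.
P(Arrow | damaged) = 0.00836/0.076117 ≈ 0.110
P(Orbit | damaged) = 0.041781/0.076117 ≈ 0.549
P(QuickShip | damaged) = 0.025976/0.076117 ≈ 0.341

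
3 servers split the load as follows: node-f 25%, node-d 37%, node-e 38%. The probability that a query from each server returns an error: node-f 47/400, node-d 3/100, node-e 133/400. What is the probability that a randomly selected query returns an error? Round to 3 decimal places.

Prior × likelihood for each hypothesis:
  node-f: 0.25 × 0.1175 = 0.029375
  node-d: 0.37 × 0.03 = 0.0111
  node-e: 0.38 × 0.3325 = 0.12635
P(error) = 0.029375 + 0.0111 + 0.12635 = 0.166825 → 0.167.

0.167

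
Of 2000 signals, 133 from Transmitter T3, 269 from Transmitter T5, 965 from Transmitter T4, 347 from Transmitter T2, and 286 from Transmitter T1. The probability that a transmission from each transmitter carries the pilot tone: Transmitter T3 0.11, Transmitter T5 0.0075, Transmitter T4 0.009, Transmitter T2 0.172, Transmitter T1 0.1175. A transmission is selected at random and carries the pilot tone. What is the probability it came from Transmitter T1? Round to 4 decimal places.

Prior × likelihood for each hypothesis:
  Transmitter T3: 0.0665 × 0.11 = 0.007315
  Transmitter T5: 0.1345 × 0.0075 = 0.00100875
  Transmitter T4: 0.4825 × 0.009 = 0.0043425
  Transmitter T2: 0.1735 × 0.172 = 0.029842
  Transmitter T1: 0.143 × 0.1175 = 0.0168025
Sum = 0.05931075.
P(Transmitter T1 | evidence) = 0.0168025 / 0.05931075 ≈ 0.2833.

0.2833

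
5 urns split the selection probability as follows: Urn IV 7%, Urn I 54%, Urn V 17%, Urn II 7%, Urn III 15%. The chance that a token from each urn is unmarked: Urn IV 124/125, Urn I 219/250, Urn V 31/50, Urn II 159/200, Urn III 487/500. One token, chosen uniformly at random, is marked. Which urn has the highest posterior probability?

Urn I

Taking complements, P(marked | each) = Urn IV 0.008, Urn I 0.124, Urn V 0.38, Urn II 0.205, Urn III 0.026.
Unnormalized posteriors (prior × likelihood):
  Urn IV: 0.07 × 0.008 = 0.00056
  Urn I: 0.54 × 0.124 = 0.06696
  Urn V: 0.17 × 0.38 = 0.0646
  Urn II: 0.07 × 0.205 = 0.01435
  Urn III: 0.15 × 0.026 = 0.0039
Total = 0.15037.
Largest term belongs to Urn I, so Urn I is most probable.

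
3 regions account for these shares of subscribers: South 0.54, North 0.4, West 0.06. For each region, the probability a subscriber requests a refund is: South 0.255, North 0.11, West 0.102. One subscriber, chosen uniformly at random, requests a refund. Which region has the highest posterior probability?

South

Compute prior × likelihood for every hypothesis:
  South: 0.54 × 0.255 = 0.1377
  North: 0.4 × 0.11 = 0.044
  West: 0.06 × 0.102 = 0.00612
Sum = 0.18782.
Largest term belongs to South, so South is most probable.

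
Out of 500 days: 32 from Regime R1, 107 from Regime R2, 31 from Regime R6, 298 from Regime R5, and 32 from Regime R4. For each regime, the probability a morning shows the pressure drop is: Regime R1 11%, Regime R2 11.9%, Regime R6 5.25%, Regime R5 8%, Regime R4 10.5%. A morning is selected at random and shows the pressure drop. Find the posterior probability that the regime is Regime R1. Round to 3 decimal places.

0.078

Prior × likelihood for each hypothesis:
  Regime R1: 0.064 × 0.11 = 0.00704
  Regime R2: 0.214 × 0.119 = 0.025466
  Regime R6: 0.062 × 0.0525 = 0.003255
  Regime R5: 0.596 × 0.08 = 0.04768
  Regime R4: 0.064 × 0.105 = 0.00672
Normalizing constant = 0.090161.
P(Regime R1 | evidence) = 0.00704 / 0.090161 ≈ 0.078.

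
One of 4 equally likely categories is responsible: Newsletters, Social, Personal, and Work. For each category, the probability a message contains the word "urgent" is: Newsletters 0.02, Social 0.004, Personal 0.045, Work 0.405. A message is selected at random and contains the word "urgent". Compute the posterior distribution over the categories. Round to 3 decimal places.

Newsletters 0.042, Social 0.008, Personal 0.095, Work 0.854

With a uniform prior (1/4 each), posterior ∝ likelihood:
  Newsletters: 0.02
  Social: 0.004
  Personal: 0.045
  Work: 0.405
Normalizing constant = 0.474.
P(Newsletters | urgent-flag) = 0.02/0.474 ≈ 0.042
P(Social | urgent-flag) = 0.004/0.474 ≈ 0.008
P(Personal | urgent-flag) = 0.045/0.474 ≈ 0.095
P(Work | urgent-flag) = 0.405/0.474 ≈ 0.854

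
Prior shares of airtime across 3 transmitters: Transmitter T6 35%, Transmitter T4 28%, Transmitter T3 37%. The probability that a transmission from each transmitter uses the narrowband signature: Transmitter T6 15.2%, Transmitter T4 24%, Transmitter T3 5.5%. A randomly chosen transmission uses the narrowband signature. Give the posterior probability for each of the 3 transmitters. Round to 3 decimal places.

Prior × likelihood for each hypothesis:
  Transmitter T6: 0.35 × 0.152 = 0.0532
  Transmitter T4: 0.28 × 0.24 = 0.0672
  Transmitter T3: 0.37 × 0.055 = 0.02035
Sum = 0.14075.
P(Transmitter T6 | narrowband) = 0.0532/0.14075 ≈ 0.378
P(Transmitter T4 | narrowband) = 0.0672/0.14075 ≈ 0.477
P(Transmitter T3 | narrowband) = 0.02035/0.14075 ≈ 0.145
(Check: 0.378+0.477+0.145 = 1.000.)

Transmitter T6 0.378, Transmitter T4 0.477, Transmitter T3 0.145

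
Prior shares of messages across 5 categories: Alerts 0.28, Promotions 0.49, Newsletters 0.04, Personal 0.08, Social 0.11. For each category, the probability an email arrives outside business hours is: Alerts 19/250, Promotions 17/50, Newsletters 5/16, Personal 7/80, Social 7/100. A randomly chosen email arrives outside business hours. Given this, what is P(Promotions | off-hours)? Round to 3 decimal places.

Prior × likelihood for each hypothesis:
  Alerts: 0.28 × 0.076 = 0.02128
  Promotions: 0.49 × 0.34 = 0.1666
  Newsletters: 0.04 × 0.3125 = 0.0125
  Personal: 0.08 × 0.0875 = 0.007
  Social: 0.11 × 0.07 = 0.0077
Total = 0.21508.
P(Promotions | evidence) = 0.1666 / 0.21508 ≈ 0.775.

0.775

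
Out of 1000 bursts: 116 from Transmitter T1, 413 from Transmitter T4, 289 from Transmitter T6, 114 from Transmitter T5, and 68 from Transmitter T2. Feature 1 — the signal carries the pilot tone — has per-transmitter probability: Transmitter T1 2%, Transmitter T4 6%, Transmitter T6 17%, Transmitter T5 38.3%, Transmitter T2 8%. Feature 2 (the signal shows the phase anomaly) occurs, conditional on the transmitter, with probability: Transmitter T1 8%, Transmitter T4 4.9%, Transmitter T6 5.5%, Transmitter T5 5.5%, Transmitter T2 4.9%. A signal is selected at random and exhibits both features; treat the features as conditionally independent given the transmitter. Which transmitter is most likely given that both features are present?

Prior × likelihood for each hypothesis:
  Transmitter T1: 0.116 × 0.02 × 0.08 = 0.0001856
  Transmitter T4: 0.413 × 0.06 × 0.049 = 0.00121422
  Transmitter T6: 0.289 × 0.17 × 0.055 = 0.00270215
  Transmitter T5: 0.114 × 0.383 × 0.055 = 0.00240141
  Transmitter T2: 0.068 × 0.08 × 0.049 = 0.00026656
Normalizing constant = 0.00676994.
Largest term belongs to Transmitter T6, so Transmitter T6 is most probable.

Transmitter T6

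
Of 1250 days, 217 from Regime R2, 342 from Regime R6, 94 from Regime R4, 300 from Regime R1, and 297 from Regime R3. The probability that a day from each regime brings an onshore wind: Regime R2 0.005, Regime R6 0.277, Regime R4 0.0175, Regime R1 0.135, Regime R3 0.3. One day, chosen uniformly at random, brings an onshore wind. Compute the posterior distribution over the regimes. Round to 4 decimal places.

Regime R2 0.0048, Regime R6 0.4172, Regime R4 0.0072, Regime R1 0.1784, Regime R3 0.3924

Prior × likelihood for each hypothesis:
  Regime R2: 0.1736 × 0.005 = 0.000868
  Regime R6: 0.2736 × 0.277 = 0.0757872
  Regime R4: 0.0752 × 0.0175 = 0.001316
  Regime R1: 0.24 × 0.135 = 0.0324
  Regime R3: 0.2376 × 0.3 = 0.07128
Sum = 0.1816512.
P(Regime R2 | onshore) = 0.000868/0.1816512 ≈ 0.0048
P(Regime R6 | onshore) = 0.0757872/0.1816512 ≈ 0.4172
P(Regime R4 | onshore) = 0.001316/0.1816512 ≈ 0.0072
P(Regime R1 | onshore) = 0.0324/0.1816512 ≈ 0.1784
P(Regime R3 | onshore) = 0.07128/0.1816512 ≈ 0.3924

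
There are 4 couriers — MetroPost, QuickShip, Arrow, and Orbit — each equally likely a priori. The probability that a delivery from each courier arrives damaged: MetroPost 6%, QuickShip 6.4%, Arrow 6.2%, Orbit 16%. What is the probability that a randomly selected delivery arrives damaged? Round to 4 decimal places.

0.0865

Since the prior is uniform, the posterior is proportional to the likelihood:
  MetroPost: 0.06
  QuickShip: 0.064
  Arrow: 0.062
  Orbit: 0.16
P(damaged) = (1/4) × (0.06 + 0.064 + 0.062 + 0.16) = 0.346/4 ≈ 0.0865.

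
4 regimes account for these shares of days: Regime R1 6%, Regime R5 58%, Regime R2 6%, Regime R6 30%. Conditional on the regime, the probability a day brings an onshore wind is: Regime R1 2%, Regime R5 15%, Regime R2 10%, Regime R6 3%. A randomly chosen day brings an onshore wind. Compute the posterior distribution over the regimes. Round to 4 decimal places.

Compute prior × likelihood for every hypothesis:
  Regime R1: 0.06 × 0.02 = 0.0012
  Regime R5: 0.58 × 0.15 = 0.087
  Regime R2: 0.06 × 0.1 = 0.006
  Regime R6: 0.3 × 0.03 = 0.009
Sum = 0.1032.
P(Regime R1 | onshore) = 0.0012/0.1032 ≈ 0.0116
P(Regime R5 | onshore) = 0.087/0.1032 ≈ 0.8430
P(Regime R2 | onshore) = 0.006/0.1032 ≈ 0.0581
P(Regime R6 | onshore) = 0.009/0.1032 ≈ 0.0872
(Check: 0.0116+0.8430+0.0581+0.0872 = 0.9999.)

Regime R1 0.0116, Regime R5 0.8430, Regime R2 0.0581, Regime R6 0.0872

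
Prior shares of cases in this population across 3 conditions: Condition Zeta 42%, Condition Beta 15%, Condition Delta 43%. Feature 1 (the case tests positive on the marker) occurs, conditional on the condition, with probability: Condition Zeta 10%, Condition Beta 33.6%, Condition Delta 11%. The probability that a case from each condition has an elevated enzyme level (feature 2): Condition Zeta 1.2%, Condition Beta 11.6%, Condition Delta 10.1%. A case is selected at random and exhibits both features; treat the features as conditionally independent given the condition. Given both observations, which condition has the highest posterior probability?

Condition Beta

By Bayes' rule, posterior ∝ prior × likelihood:
  Condition Zeta: 0.42 × 0.1 × 0.012 = 0.000504
  Condition Beta: 0.15 × 0.336 × 0.116 = 0.0058464
  Condition Delta: 0.43 × 0.11 × 0.101 = 0.0047773
Normalizing constant = 0.0111277.
Largest term belongs to Condition Beta, so Condition Beta is most probable.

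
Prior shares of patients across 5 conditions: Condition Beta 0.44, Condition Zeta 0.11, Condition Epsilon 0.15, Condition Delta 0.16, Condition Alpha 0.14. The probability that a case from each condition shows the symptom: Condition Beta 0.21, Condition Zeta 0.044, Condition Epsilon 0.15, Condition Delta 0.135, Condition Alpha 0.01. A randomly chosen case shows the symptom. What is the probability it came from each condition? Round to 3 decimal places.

Condition Beta 0.647, Condition Zeta 0.034, Condition Epsilon 0.158, Condition Delta 0.151, Condition Alpha 0.010

Compute prior × likelihood for every hypothesis:
  Condition Beta: 0.44 × 0.21 = 0.0924
  Condition Zeta: 0.11 × 0.044 = 0.00484
  Condition Epsilon: 0.15 × 0.15 = 0.0225
  Condition Delta: 0.16 × 0.135 = 0.0216
  Condition Alpha: 0.14 × 0.01 = 0.0014
Total = 0.14274.
P(Condition Beta | symptomatic) = 0.0924/0.14274 ≈ 0.647
P(Condition Zeta | symptomatic) = 0.00484/0.14274 ≈ 0.034
P(Condition Epsilon | symptomatic) = 0.0225/0.14274 ≈ 0.158
P(Condition Delta | symptomatic) = 0.0216/0.14274 ≈ 0.151
P(Condition Alpha | symptomatic) = 0.0014/0.14274 ≈ 0.010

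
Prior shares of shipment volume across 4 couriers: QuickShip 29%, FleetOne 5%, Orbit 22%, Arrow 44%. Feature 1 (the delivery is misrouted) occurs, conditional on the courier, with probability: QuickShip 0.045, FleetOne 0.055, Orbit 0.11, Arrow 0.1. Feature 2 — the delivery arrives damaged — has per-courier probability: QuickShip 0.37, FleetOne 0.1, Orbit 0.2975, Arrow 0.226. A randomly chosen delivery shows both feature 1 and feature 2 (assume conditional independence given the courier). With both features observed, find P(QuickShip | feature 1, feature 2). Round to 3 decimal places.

By Bayes' rule, posterior ∝ prior × likelihood:
  QuickShip: 0.29 × 0.045 × 0.37 = 0.0048285
  FleetOne: 0.05 × 0.055 × 0.1 = 0.000275
  Orbit: 0.22 × 0.11 × 0.2975 = 0.0071995
  Arrow: 0.44 × 0.1 × 0.226 = 0.009944
Sum = 0.022247.
P(QuickShip | evidence) = 0.0048285 / 0.022247 ≈ 0.217.

0.217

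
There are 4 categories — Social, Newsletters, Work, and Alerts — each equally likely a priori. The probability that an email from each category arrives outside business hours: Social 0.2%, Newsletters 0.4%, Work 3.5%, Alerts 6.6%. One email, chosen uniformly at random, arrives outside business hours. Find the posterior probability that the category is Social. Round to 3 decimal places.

0.019

Since the prior is uniform, the posterior is proportional to the likelihood:
  Social: 0.002
  Newsletters: 0.004
  Work: 0.035
  Alerts: 0.066
Normalizing constant = 0.107.
P(Social | evidence) = 0.002 / 0.107 ≈ 0.019.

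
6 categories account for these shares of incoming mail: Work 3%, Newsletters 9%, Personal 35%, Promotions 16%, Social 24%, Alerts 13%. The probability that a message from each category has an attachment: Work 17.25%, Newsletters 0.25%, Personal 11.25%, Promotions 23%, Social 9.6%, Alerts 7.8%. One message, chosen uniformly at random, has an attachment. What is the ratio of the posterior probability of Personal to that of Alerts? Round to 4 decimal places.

Prior × likelihood for each hypothesis:
  Work: 0.03 × 0.1725 = 0.005175
  Newsletters: 0.09 × 0.0025 = 0.000225
  Personal: 0.35 × 0.1125 = 0.039375
  Promotions: 0.16 × 0.23 = 0.0368
  Social: 0.24 × 0.096 = 0.02304
  Alerts: 0.13 × 0.078 = 0.01014
Sum = 0.114755.
The ratio is 0.039375 / 0.01014 (the normalizer cancels) = 3.8831.

3.8831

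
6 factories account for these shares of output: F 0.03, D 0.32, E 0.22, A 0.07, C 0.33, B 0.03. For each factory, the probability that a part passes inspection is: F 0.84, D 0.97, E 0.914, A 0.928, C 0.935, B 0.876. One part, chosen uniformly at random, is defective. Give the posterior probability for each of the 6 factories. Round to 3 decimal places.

Taking complements, P(defective | each) = F 0.16, D 0.03, E 0.086, A 0.072, C 0.065, B 0.124.
Compute prior × likelihood for every hypothesis:
  F: 0.03 × 0.16 = 0.0048
  D: 0.32 × 0.03 = 0.0096
  E: 0.22 × 0.086 = 0.01892
  A: 0.07 × 0.072 = 0.00504
  C: 0.33 × 0.065 = 0.02145
  B: 0.03 × 0.124 = 0.00372
Sum = 0.06353.
P(F | defective) = 0.0048/0.06353 ≈ 0.076
P(D | defective) = 0.0096/0.06353 ≈ 0.151
P(E | defective) = 0.01892/0.06353 ≈ 0.298
P(A | defective) = 0.00504/0.06353 ≈ 0.079
P(C | defective) = 0.02145/0.06353 ≈ 0.338
P(B | defective) = 0.00372/0.06353 ≈ 0.059

F 0.076, D 0.151, E 0.298, A 0.079, C 0.338, B 0.059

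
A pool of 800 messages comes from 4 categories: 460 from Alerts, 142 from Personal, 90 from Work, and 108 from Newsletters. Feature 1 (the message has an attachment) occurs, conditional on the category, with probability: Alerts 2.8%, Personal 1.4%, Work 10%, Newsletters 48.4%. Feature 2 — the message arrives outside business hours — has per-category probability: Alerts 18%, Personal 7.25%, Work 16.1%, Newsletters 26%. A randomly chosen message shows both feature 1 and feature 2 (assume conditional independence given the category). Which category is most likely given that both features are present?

Newsletters

By Bayes' rule, posterior ∝ prior × likelihood:
  Alerts: 0.575 × 0.028 × 0.18 = 0.002898
  Personal: 0.1775 × 0.014 × 0.0725 = 0.0001801625
  Work: 0.1125 × 0.1 × 0.161 = 0.00181125
  Newsletters: 0.135 × 0.484 × 0.26 = 0.0169884
Sum = 0.0218778125.
Largest term belongs to Newsletters, so Newsletters is most probable.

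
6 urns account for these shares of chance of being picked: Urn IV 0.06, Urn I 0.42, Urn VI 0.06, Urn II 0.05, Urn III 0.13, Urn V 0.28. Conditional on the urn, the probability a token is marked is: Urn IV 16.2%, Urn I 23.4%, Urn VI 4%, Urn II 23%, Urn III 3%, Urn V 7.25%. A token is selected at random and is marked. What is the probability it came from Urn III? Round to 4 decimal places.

0.0267

By Bayes' rule, posterior ∝ prior × likelihood:
  Urn IV: 0.06 × 0.162 = 0.00972
  Urn I: 0.42 × 0.234 = 0.09828
  Urn VI: 0.06 × 0.04 = 0.0024
  Urn II: 0.05 × 0.23 = 0.0115
  Urn III: 0.13 × 0.03 = 0.0039
  Urn V: 0.28 × 0.0725 = 0.0203
Total = 0.1461.
P(Urn III | evidence) = 0.0039 / 0.1461 ≈ 0.0267.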